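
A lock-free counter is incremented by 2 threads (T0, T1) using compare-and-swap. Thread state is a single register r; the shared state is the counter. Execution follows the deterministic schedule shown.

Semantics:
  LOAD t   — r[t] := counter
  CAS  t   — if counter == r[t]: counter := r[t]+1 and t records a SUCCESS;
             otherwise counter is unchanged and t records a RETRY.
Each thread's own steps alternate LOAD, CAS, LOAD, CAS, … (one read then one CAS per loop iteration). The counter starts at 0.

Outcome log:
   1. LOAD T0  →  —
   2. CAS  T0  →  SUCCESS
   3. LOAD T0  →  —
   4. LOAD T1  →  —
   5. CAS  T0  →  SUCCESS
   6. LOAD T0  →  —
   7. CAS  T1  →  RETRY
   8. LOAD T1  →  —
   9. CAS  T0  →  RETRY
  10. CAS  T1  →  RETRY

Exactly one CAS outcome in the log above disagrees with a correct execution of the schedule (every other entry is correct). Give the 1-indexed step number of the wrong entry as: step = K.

step = 9

Reference trace:
#1 T0 reads 0
#2 T0 CAS(0→1) writes; counter now 1
#3 T0 reads 1
#4 T1 reads 1
#5 T0 CAS(1→2) writes; counter now 2
#6 T0 reads 2
#7 T1 CAS(1→2) fails; counter now 2
#8 T1 reads 2
#9 T0 CAS(2→3) writes; counter now 3
#10 T1 CAS(2→3) fails; counter now 3
Log disagrees first at step 9.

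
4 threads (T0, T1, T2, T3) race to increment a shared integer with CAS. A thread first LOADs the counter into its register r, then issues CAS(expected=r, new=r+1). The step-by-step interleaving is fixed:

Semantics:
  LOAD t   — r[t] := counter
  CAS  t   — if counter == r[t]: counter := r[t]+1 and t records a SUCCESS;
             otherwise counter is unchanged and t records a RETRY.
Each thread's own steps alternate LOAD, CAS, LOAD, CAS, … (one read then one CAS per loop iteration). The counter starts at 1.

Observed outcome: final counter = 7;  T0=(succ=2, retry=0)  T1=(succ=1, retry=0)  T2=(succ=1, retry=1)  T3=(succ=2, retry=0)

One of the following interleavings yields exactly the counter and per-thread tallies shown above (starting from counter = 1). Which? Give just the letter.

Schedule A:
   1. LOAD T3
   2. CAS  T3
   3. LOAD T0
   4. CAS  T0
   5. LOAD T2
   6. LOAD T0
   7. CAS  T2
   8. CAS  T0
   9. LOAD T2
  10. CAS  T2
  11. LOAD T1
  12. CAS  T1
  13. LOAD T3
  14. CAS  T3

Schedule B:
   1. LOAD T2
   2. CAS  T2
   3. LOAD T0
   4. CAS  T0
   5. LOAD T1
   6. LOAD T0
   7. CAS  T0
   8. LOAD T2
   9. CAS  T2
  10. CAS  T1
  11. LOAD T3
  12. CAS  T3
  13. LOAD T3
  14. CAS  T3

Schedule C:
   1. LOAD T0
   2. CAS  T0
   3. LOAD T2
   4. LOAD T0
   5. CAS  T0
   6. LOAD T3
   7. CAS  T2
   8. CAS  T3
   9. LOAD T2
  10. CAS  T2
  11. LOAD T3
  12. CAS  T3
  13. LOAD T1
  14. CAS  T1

Simulating candidate C:
step 1: T0 LOAD ⇒ load; ctr=1 reg=1
step 2: T0 CAS ⇒ ok; ctr=2 reg=1
step 3: T2 LOAD ⇒ load; ctr=2 reg=2
step 4: T0 LOAD ⇒ load; ctr=2 reg=2
step 5: T0 CAS ⇒ ok; ctr=3 reg=2
step 6: T3 LOAD ⇒ load; ctr=3 reg=3
step 7: T2 CAS ⇒ retry; ctr=3 reg=2
step 8: T3 CAS ⇒ ok; ctr=4 reg=3
step 9: T2 LOAD ⇒ load; ctr=4 reg=4
step 10: T2 CAS ⇒ ok; ctr=5 reg=4
step 11: T3 LOAD ⇒ load; ctr=5 reg=5
step 12: T3 CAS ⇒ ok; ctr=6 reg=5
step 13: T1 LOAD ⇒ load; ctr=6 reg=6
step 14: T1 CAS ⇒ ok; ctr=7 reg=6

C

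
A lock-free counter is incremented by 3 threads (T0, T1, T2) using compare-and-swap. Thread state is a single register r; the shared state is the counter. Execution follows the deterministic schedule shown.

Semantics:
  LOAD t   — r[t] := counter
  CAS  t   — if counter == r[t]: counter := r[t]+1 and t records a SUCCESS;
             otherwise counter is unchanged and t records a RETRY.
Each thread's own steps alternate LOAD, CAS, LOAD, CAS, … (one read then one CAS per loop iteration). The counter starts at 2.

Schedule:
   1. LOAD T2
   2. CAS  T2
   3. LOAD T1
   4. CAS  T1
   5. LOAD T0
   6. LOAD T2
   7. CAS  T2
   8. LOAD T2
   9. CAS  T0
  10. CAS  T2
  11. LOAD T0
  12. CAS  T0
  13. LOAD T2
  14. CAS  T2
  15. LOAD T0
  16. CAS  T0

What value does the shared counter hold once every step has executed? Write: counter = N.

#1 T2 reads 2
#2 T2 CAS(2→3) writes; counter now 3
#3 T1 reads 3
#4 T1 CAS(3→4) writes; counter now 4
#5 T0 reads 4
#6 T2 reads 4
#7 T2 CAS(4→5) writes; counter now 5
#8 T2 reads 5
#9 T0 CAS(4→5) fails; counter now 5
#10 T2 CAS(5→6) writes; counter now 6
#11 T0 reads 6
#12 T0 CAS(6→7) writes; counter now 7
#13 T2 reads 7
#14 T2 CAS(7→8) writes; counter now 8
#15 T0 reads 8
#16 T0 CAS(8→9) writes; counter now 9

counter = 9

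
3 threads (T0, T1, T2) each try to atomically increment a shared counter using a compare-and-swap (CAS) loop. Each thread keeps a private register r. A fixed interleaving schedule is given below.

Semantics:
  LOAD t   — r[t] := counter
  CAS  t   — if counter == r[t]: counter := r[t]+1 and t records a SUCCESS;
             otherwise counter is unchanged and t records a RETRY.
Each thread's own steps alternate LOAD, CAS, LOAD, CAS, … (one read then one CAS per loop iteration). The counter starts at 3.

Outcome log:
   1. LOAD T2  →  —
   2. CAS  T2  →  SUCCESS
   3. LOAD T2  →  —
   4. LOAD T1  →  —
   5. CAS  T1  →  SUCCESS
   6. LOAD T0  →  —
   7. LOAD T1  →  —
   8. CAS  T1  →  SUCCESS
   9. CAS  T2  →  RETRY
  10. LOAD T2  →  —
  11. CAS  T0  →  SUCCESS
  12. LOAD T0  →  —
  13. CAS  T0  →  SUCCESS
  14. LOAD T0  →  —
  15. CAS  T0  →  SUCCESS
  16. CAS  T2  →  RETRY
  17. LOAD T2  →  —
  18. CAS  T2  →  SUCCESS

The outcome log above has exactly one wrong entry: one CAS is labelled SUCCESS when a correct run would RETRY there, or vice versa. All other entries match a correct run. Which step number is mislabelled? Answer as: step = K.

Re-executing:
#1 T2 reads 3
#2 T2 CAS(3→4) writes; counter now 4
#3 T2 reads 4
#4 T1 reads 4
#5 T1 CAS(4→5) writes; counter now 5
#6 T0 reads 5
#7 T1 reads 5
#8 T1 CAS(5→6) writes; counter now 6
#9 T2 CAS(4→5) fails; counter now 6
#10 T2 reads 6
#11 T0 CAS(5→6) fails; counter now 6
#12 T0 reads 6
#13 T0 CAS(6→7) writes; counter now 7
#14 T0 reads 7
#15 T0 CAS(7→8) writes; counter now 8
#16 T2 CAS(6→7) fails; counter now 8
#17 T2 reads 8
#18 T2 CAS(8→9) writes; counter now 9
Flip is step 11.

step = 11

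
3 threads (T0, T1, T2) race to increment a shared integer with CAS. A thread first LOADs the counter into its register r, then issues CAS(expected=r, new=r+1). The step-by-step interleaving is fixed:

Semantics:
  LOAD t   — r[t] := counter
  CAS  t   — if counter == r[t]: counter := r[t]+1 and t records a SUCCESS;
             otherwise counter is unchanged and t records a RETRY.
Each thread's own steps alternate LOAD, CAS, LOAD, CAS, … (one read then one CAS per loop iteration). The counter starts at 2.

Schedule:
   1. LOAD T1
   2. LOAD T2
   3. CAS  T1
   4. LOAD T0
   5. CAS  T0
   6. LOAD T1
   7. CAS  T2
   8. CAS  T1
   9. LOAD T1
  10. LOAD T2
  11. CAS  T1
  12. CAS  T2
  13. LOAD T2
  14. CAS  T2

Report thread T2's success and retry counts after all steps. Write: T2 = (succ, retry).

1. LOAD T1 → mem=2 r[T1]=2 [LOAD]
2. LOAD T2 → mem=2 r[T2]=2 [LOAD]
3. CAS T1 → mem=3 r[T1]=2 [OK]
4. LOAD T0 → mem=3 r[T0]=3 [LOAD]
5. CAS T0 → mem=4 r[T0]=3 [OK]
6. LOAD T1 → mem=4 r[T1]=4 [LOAD]
7. CAS T2 → mem=4 r[T2]=2 [RETRY]
8. CAS T1 → mem=5 r[T1]=4 [OK]
9. LOAD T1 → mem=5 r[T1]=5 [LOAD]
10. LOAD T2 → mem=5 r[T2]=5 [LOAD]
11. CAS T1 → mem=6 r[T1]=5 [OK]
12. CAS T2 → mem=6 r[T2]=5 [RETRY]
13. LOAD T2 → mem=6 r[T2]=6 [LOAD]
14. CAS T2 → mem=7 r[T2]=6 [OK]

T2 = (1, 2)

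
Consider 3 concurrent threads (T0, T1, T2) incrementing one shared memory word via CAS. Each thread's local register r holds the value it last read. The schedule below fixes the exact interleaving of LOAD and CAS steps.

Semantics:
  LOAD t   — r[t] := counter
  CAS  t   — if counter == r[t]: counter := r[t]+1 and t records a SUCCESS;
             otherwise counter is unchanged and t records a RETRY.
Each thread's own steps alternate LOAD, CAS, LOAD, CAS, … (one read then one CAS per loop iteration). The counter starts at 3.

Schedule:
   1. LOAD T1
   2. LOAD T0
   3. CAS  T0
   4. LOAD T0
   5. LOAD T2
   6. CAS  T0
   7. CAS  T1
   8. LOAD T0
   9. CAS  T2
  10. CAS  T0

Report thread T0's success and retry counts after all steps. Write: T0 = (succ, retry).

T0 = (3, 0)

step 1: T1 LOAD ⇒ load; ctr=3 reg=3
step 2: T0 LOAD ⇒ load; ctr=3 reg=3
step 3: T0 CAS ⇒ ok; ctr=4 reg=3
step 4: T0 LOAD ⇒ load; ctr=4 reg=4
step 5: T2 LOAD ⇒ load; ctr=4 reg=4
step 6: T0 CAS ⇒ ok; ctr=5 reg=4
step 7: T1 CAS ⇒ retry; ctr=5 reg=3
step 8: T0 LOAD ⇒ load; ctr=5 reg=5
step 9: T2 CAS ⇒ retry; ctr=5 reg=4
step 10: T0 CAS ⇒ ok; ctr=6 reg=5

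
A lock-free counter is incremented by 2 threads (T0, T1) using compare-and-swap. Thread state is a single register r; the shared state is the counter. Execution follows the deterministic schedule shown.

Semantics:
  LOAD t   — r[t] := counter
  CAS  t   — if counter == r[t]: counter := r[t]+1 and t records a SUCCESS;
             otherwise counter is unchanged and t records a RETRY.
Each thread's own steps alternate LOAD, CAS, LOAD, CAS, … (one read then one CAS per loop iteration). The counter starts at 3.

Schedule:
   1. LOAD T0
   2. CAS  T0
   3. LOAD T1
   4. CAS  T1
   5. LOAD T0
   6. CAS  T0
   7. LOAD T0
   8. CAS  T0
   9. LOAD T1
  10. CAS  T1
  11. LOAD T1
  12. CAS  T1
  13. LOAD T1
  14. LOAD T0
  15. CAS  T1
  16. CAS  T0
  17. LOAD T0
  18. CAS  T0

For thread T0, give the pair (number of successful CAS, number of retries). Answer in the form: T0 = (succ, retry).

T0 = (4, 1)

   1) LOAD T0:  M=3  r_T0=3
   2) CAS  T0:  M=4  r_T0=3 ✓
   3) LOAD T1:  M=4  r_T1=4
   4) CAS  T1:  M=5  r_T1=4 ✓
   5) LOAD T0:  M=5  r_T0=5
   6) CAS  T0:  M=6  r_T0=5 ✓
   7) LOAD T0:  M=6  r_T0=6
   8) CAS  T0:  M=7  r_T0=6 ✓
   9) LOAD T1:  M=7  r_T1=7
  10) CAS  T1:  M=8  r_T1=7 ✓
  11) LOAD T1:  M=8  r_T1=8
  12) CAS  T1:  M=9  r_T1=8 ✓
  13) LOAD T1:  M=9  r_T1=9
  14) LOAD T0:  M=9  r_T0=9
  15) CAS  T1:  M=10  r_T1=9 ✓
  16) CAS  T0:  M=10  r_T0=9 ✗
  17) LOAD T0:  M=10  r_T0=10
  18) CAS  T0:  M=11  r_T0=10 ✓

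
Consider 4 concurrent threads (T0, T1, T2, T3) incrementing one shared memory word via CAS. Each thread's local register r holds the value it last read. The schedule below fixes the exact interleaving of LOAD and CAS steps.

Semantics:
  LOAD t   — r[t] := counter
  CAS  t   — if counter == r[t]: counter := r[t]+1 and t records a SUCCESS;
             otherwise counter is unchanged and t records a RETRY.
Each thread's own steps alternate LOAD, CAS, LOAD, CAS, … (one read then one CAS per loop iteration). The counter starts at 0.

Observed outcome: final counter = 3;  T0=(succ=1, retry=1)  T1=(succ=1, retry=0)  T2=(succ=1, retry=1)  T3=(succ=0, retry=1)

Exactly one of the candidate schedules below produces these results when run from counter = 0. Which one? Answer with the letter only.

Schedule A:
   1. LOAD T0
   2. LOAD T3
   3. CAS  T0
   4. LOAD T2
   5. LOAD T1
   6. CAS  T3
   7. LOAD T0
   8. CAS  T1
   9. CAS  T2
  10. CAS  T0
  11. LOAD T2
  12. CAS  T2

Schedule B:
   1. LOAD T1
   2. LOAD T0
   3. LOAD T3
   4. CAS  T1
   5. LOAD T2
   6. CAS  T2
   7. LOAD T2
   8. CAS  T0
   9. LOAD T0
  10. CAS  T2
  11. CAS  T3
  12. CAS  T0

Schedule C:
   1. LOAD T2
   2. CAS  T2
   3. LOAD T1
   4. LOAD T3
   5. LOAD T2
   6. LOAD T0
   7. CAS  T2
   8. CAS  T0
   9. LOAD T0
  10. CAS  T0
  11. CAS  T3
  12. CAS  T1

Simulating candidate A:
T0 LOAD — after: cnt=0, r=0 — load
T3 LOAD — after: cnt=0, r=0 — load
T0 CAS — after: cnt=1, r=0 — ok
T2 LOAD — after: cnt=1, r=1 — load
T1 LOAD — after: cnt=1, r=1 — load
T3 CAS — after: cnt=1, r=0 — retry
T0 LOAD — after: cnt=1, r=1 — load
T1 CAS — after: cnt=2, r=1 — ok
T2 CAS — after: cnt=2, r=1 — retry
T0 CAS — after: cnt=2, r=1 — retry
T2 LOAD — after: cnt=2, r=2 — load
T2 CAS — after: cnt=3, r=2 — ok

A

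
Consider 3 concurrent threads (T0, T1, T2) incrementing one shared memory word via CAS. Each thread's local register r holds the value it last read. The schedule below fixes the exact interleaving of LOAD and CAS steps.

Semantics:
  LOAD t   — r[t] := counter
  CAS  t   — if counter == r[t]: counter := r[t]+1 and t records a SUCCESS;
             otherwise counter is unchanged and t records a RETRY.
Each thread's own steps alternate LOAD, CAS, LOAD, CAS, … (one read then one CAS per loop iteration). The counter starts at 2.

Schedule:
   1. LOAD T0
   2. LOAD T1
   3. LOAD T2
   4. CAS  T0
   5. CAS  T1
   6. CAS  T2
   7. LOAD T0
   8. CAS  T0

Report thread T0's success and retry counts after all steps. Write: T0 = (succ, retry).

1. LOAD T0 → mem=2 r[T0]=2 [LOAD]
2. LOAD T1 → mem=2 r[T1]=2 [LOAD]
3. LOAD T2 → mem=2 r[T2]=2 [LOAD]
4. CAS T0 → mem=3 r[T0]=2 [OK]
5. CAS T1 → mem=3 r[T1]=2 [RETRY]
6. CAS T2 → mem=3 r[T2]=2 [RETRY]
7. LOAD T0 → mem=3 r[T0]=3 [LOAD]
8. CAS T0 → mem=4 r[T0]=3 [OK]

T0 = (2, 0)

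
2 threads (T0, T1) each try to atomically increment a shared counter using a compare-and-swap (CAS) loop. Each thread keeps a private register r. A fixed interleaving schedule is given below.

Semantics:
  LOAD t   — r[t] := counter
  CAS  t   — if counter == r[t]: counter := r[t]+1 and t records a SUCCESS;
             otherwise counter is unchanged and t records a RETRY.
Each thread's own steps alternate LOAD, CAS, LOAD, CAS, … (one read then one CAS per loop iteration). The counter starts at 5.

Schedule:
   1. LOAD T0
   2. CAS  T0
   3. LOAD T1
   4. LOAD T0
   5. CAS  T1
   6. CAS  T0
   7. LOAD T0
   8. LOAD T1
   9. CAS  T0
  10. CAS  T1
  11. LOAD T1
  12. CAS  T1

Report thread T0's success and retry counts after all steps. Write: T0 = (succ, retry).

   1) LOAD T0:  M=5  r_T0=5
   2) CAS  T0:  M=6  r_T0=5 ✓
   3) LOAD T1:  M=6  r_T1=6
   4) LOAD T0:  M=6  r_T0=6
   5) CAS  T1:  M=7  r_T1=6 ✓
   6) CAS  T0:  M=7  r_T0=6 ✗
   7) LOAD T0:  M=7  r_T0=7
   8) LOAD T1:  M=7  r_T1=7
   9) CAS  T0:  M=8  r_T0=7 ✓
  10) CAS  T1:  M=8  r_T1=7 ✗
  11) LOAD T1:  M=8  r_T1=8
  12) CAS  T1:  M=9  r_T1=8 ✓

T0 = (2, 1)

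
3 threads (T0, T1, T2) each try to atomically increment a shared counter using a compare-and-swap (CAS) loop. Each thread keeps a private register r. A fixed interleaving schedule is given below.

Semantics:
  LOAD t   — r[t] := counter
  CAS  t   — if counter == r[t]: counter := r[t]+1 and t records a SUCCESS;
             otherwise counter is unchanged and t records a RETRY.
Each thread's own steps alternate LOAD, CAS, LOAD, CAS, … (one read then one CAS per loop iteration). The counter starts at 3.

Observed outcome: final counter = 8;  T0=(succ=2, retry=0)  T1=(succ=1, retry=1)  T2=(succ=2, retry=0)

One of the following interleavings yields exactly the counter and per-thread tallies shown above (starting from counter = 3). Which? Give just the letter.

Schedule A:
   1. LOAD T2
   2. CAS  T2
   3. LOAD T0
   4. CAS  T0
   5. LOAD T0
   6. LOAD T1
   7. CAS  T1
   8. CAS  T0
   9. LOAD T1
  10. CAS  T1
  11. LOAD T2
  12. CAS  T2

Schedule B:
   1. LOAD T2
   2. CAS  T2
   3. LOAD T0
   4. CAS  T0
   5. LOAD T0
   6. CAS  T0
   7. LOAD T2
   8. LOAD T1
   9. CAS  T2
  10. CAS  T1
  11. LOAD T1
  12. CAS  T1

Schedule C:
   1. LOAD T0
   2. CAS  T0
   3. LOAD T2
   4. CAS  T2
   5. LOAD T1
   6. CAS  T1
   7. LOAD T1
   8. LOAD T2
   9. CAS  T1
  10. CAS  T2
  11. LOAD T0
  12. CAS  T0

B

Run B:
#1 T2 reads 3
#2 T2 CAS(3→4) writes; counter now 4
#3 T0 reads 4
#4 T0 CAS(4→5) writes; counter now 5
#5 T0 reads 5
#6 T0 CAS(5→6) writes; counter now 6
#7 T2 reads 6
#8 T1 reads 6
#9 T2 CAS(6→7) writes; counter now 7
#10 T1 CAS(6→7) fails; counter now 7
#11 T1 reads 7
#12 T1 CAS(7→8) writes; counter now 8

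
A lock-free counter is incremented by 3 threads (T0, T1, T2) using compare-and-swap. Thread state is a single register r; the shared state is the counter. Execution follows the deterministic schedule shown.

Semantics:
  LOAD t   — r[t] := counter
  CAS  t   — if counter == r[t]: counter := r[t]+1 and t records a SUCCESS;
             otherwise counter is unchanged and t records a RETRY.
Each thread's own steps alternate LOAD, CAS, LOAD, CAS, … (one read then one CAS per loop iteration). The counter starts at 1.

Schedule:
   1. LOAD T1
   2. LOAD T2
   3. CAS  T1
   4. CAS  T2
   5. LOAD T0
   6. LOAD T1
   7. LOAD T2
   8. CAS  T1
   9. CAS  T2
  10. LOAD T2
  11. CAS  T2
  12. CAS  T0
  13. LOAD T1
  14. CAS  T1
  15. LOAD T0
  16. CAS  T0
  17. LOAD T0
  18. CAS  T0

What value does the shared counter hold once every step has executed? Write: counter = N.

counter = 7

1. LOAD T1 → mem=1 r[T1]=1 [LOAD]
2. LOAD T2 → mem=1 r[T2]=1 [LOAD]
3. CAS T1 → mem=2 r[T1]=1 [OK]
4. CAS T2 → mem=2 r[T2]=1 [RETRY]
5. LOAD T0 → mem=2 r[T0]=2 [LOAD]
6. LOAD T1 → mem=2 r[T1]=2 [LOAD]
7. LOAD T2 → mem=2 r[T2]=2 [LOAD]
8. CAS T1 → mem=3 r[T1]=2 [OK]
9. CAS T2 → mem=3 r[T2]=2 [RETRY]
10. LOAD T2 → mem=3 r[T2]=3 [LOAD]
11. CAS T2 → mem=4 r[T2]=3 [OK]
12. CAS T0 → mem=4 r[T0]=2 [RETRY]
13. LOAD T1 → mem=4 r[T1]=4 [LOAD]
14. CAS T1 → mem=5 r[T1]=4 [OK]
15. LOAD T0 → mem=5 r[T0]=5 [LOAD]
16. CAS T0 → mem=6 r[T0]=5 [OK]
17. LOAD T0 → mem=6 r[T0]=6 [LOAD]
18. CAS T0 → mem=7 r[T0]=6 [OK]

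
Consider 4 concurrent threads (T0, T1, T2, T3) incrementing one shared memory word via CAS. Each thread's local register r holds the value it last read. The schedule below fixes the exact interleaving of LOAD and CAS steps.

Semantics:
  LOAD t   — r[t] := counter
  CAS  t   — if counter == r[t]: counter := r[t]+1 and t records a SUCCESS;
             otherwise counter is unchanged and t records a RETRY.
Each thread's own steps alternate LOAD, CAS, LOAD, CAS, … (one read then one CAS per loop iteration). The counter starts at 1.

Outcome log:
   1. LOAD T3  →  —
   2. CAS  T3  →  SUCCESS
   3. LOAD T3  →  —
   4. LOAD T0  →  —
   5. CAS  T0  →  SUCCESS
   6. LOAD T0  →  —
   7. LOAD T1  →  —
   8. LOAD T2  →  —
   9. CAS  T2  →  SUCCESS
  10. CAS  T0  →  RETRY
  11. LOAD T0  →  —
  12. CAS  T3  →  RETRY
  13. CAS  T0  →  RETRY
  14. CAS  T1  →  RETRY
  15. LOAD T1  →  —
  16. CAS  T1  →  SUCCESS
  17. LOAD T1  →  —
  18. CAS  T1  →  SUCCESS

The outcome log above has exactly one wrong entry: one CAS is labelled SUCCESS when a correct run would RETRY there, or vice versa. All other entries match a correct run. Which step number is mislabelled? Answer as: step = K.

step = 13

Correct run:
T3 LOAD — after: cnt=1, r=1 — load
T3 CAS — after: cnt=2, r=1 — ok
T3 LOAD — after: cnt=2, r=2 — load
T0 LOAD — after: cnt=2, r=2 — load
T0 CAS — after: cnt=3, r=2 — ok
T0 LOAD — after: cnt=3, r=3 — load
T1 LOAD — after: cnt=3, r=3 — load
T2 LOAD — after: cnt=3, r=3 — load
T2 CAS — after: cnt=4, r=3 — ok
T0 CAS — after: cnt=4, r=3 — retry
T0 LOAD — after: cnt=4, r=4 — load
T3 CAS — after: cnt=4, r=2 — retry
T0 CAS — after: cnt=5, r=4 — ok
T1 CAS — after: cnt=5, r=3 — retry
T1 LOAD — after: cnt=5, r=5 — load
T1 CAS — after: cnt=6, r=5 — ok
T1 LOAD — after: cnt=6, r=6 — load
T1 CAS — after: cnt=7, r=6 — ok
Mismatch at 13.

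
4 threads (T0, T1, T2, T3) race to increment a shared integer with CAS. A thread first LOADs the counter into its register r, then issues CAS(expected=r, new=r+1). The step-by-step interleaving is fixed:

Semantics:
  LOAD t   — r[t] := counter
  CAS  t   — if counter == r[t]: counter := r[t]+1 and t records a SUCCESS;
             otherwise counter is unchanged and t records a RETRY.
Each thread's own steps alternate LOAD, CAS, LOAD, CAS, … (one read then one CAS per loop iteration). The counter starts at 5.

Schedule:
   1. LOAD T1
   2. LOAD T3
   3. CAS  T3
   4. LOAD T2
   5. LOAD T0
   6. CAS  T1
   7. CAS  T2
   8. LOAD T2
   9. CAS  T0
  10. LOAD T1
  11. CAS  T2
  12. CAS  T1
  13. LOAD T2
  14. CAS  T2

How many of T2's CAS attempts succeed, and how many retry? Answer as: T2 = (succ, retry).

#1 T1 reads 5
#2 T3 reads 5
#3 T3 CAS(5→6) writes; counter now 6
#4 T2 reads 6
#5 T0 reads 6
#6 T1 CAS(5→6) fails; counter now 6
#7 T2 CAS(6→7) writes; counter now 7
#8 T2 reads 7
#9 T0 CAS(6→7) fails; counter now 7
#10 T1 reads 7
#11 T2 CAS(7→8) writes; counter now 8
#12 T1 CAS(7→8) fails; counter now 8
#13 T2 reads 8
#14 T2 CAS(8→9) writes; counter now 9

T2 = (3, 0)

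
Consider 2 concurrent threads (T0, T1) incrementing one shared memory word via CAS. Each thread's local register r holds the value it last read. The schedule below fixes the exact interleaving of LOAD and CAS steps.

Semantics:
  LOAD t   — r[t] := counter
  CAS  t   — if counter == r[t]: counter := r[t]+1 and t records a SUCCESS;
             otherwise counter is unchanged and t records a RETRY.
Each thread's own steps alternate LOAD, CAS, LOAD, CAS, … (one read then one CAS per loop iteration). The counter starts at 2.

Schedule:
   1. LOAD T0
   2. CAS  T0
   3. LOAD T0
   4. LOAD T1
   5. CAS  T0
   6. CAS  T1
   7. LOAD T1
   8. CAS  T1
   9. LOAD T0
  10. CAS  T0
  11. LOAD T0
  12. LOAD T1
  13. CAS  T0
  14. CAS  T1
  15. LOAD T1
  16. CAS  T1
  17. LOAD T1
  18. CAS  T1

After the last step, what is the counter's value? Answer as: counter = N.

counter = 9

[1] T0.load  rd  (counter 2, T0.r 2)
[2] T0.cas  hit  (counter 3, T0.r 2)
[3] T0.load  rd  (counter 3, T0.r 3)
[4] T1.load  rd  (counter 3, T1.r 3)
[5] T0.cas  hit  (counter 4, T0.r 3)
[6] T1.cas  miss  (counter 4, T1.r 3)
[7] T1.load  rd  (counter 4, T1.r 4)
[8] T1.cas  hit  (counter 5, T1.r 4)
[9] T0.load  rd  (counter 5, T0.r 5)
[10] T0.cas  hit  (counter 6, T0.r 5)
[11] T0.load  rd  (counter 6, T0.r 6)
[12] T1.load  rd  (counter 6, T1.r 6)
[13] T0.cas  hit  (counter 7, T0.r 6)
[14] T1.cas  miss  (counter 7, T1.r 6)
[15] T1.load  rd  (counter 7, T1.r 7)
[16] T1.cas  hit  (counter 8, T1.r 7)
[17] T1.load  rd  (counter 8, T1.r 8)
[18] T1.cas  hit  (counter 9, T1.r 8)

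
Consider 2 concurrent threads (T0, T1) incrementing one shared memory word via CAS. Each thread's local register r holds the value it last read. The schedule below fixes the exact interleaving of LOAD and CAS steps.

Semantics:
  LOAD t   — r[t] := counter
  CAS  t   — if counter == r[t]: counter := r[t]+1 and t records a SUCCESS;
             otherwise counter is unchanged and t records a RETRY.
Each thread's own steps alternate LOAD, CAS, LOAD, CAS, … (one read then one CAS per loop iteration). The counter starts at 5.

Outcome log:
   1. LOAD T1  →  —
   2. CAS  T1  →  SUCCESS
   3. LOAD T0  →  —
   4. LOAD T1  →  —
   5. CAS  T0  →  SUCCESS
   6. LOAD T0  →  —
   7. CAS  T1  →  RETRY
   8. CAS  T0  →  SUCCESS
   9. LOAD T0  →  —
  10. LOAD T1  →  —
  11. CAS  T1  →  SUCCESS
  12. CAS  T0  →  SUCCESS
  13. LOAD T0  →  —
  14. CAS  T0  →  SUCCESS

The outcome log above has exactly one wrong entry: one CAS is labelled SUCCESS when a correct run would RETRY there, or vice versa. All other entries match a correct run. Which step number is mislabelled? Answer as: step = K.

step = 12

Correct run:
   1) LOAD T1:  M=5  r_T1=5
   2) CAS  T1:  M=6  r_T1=5 ✓
   3) LOAD T0:  M=6  r_T0=6
   4) LOAD T1:  M=6  r_T1=6
   5) CAS  T0:  M=7  r_T0=6 ✓
   6) LOAD T0:  M=7  r_T0=7
   7) CAS  T1:  M=7  r_T1=6 ✗
   8) CAS  T0:  M=8  r_T0=7 ✓
   9) LOAD T0:  M=8  r_T0=8
  10) LOAD T1:  M=8  r_T1=8
  11) CAS  T1:  M=9  r_T1=8 ✓
  12) CAS  T0:  M=9  r_T0=8 ✗
  13) LOAD T0:  M=9  r_T0=9
  14) CAS  T0:  M=10  r_T0=9 ✓
Flip is step 12.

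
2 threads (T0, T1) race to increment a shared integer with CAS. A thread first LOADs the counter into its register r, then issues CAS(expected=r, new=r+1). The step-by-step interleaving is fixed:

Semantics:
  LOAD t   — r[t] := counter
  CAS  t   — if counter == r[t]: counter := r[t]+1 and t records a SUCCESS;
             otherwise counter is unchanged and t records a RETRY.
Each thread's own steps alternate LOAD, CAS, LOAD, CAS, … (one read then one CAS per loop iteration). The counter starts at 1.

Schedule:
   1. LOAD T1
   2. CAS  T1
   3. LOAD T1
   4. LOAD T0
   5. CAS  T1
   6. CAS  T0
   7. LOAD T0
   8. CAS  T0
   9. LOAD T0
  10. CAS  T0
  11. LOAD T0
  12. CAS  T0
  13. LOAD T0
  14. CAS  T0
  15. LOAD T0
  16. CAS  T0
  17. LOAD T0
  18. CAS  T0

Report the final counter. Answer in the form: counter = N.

counter = 9

   1) LOAD T1:  M=1  r_T1=1
   2) CAS  T1:  M=2  r_T1=1 ✓
   3) LOAD T1:  M=2  r_T1=2
   4) LOAD T0:  M=2  r_T0=2
   5) CAS  T1:  M=3  r_T1=2 ✓
   6) CAS  T0:  M=3  r_T0=2 ✗
   7) LOAD T0:  M=3  r_T0=3
   8) CAS  T0:  M=4  r_T0=3 ✓
   9) LOAD T0:  M=4  r_T0=4
  10) CAS  T0:  M=5  r_T0=4 ✓
  11) LOAD T0:  M=5  r_T0=5
  12) CAS  T0:  M=6  r_T0=5 ✓
  13) LOAD T0:  M=6  r_T0=6
  14) CAS  T0:  M=7  r_T0=6 ✓
  15) LOAD T0:  M=7  r_T0=7
  16) CAS  T0:  M=8  r_T0=7 ✓
  17) LOAD T0:  M=8  r_T0=8
  18) CAS  T0:  M=9  r_T0=8 ✓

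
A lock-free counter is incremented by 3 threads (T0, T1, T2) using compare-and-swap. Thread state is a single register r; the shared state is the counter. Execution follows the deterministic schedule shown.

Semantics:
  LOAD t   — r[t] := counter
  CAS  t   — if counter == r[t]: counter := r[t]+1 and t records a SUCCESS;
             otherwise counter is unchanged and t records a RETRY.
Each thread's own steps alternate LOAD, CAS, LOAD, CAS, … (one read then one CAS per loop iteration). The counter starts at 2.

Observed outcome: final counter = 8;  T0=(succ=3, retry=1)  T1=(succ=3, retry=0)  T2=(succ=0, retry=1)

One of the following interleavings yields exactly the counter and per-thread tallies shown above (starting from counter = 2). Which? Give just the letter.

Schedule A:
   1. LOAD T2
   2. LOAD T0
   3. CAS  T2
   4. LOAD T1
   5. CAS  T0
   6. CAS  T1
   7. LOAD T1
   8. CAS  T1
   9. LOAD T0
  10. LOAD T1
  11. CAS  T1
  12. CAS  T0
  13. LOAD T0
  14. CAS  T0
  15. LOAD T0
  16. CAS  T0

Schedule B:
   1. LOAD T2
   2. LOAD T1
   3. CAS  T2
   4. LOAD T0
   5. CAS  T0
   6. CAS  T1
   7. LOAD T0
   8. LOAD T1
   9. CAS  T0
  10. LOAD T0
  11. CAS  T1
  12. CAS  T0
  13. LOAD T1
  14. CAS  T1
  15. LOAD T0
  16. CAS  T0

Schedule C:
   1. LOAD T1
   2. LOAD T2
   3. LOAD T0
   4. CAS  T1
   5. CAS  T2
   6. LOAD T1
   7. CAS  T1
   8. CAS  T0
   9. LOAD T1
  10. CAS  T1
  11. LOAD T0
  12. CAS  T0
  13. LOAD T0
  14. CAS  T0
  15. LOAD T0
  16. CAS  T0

Simulating candidate C:
T1 LOAD — after: cnt=2, r=2 — load
T2 LOAD — after: cnt=2, r=2 — load
T0 LOAD — after: cnt=2, r=2 — load
T1 CAS — after: cnt=3, r=2 — ok
T2 CAS — after: cnt=3, r=2 — retry
T1 LOAD — after: cnt=3, r=3 — load
T1 CAS — after: cnt=4, r=3 — ok
T0 CAS — after: cnt=4, r=2 — retry
T1 LOAD — after: cnt=4, r=4 — load
T1 CAS — after: cnt=5, r=4 — ok
T0 LOAD — after: cnt=5, r=5 — load
T0 CAS — after: cnt=6, r=5 — ok
T0 LOAD — after: cnt=6, r=6 — load
T0 CAS — after: cnt=7, r=6 — ok
T0 LOAD — after: cnt=7, r=7 — load
T0 CAS — after: cnt=8, r=7 — ok

C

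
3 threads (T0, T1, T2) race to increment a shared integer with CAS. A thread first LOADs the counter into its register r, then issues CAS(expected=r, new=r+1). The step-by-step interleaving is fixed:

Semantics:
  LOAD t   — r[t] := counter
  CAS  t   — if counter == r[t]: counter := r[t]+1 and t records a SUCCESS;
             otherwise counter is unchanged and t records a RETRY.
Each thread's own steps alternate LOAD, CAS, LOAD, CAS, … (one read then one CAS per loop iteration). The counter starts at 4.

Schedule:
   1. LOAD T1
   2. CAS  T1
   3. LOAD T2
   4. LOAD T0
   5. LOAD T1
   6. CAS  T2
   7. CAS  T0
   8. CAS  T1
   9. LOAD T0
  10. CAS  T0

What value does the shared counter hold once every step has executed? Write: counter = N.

step 1: T1 LOAD ⇒ load; ctr=4 reg=4
step 2: T1 CAS ⇒ ok; ctr=5 reg=4
step 3: T2 LOAD ⇒ load; ctr=5 reg=5
step 4: T0 LOAD ⇒ load; ctr=5 reg=5
step 5: T1 LOAD ⇒ load; ctr=5 reg=5
step 6: T2 CAS ⇒ ok; ctr=6 reg=5
step 7: T0 CAS ⇒ retry; ctr=6 reg=5
step 8: T1 CAS ⇒ retry; ctr=6 reg=5
step 9: T0 LOAD ⇒ load; ctr=6 reg=6
step 10: T0 CAS ⇒ ok; ctr=7 reg=6

counter = 7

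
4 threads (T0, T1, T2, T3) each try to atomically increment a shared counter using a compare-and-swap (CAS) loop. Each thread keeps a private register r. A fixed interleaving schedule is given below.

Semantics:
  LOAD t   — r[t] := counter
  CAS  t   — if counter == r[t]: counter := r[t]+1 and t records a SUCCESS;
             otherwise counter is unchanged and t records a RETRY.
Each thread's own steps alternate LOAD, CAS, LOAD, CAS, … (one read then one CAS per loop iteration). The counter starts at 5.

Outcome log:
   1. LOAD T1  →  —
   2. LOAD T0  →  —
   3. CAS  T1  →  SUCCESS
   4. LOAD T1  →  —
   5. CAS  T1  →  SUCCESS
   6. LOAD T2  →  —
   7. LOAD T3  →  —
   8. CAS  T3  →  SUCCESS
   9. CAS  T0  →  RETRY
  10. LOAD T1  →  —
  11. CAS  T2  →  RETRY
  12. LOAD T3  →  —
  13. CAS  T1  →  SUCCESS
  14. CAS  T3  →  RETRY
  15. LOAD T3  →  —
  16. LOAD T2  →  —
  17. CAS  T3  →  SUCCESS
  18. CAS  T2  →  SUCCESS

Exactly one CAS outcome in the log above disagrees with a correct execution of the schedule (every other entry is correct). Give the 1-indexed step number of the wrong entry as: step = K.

Correct run:
#1 T1 reads 5
#2 T0 reads 5
#3 T1 CAS(5→6) writes; counter now 6
#4 T1 reads 6
#5 T1 CAS(6→7) writes; counter now 7
#6 T2 reads 7
#7 T3 reads 7
#8 T3 CAS(7→8) writes; counter now 8
#9 T0 CAS(5→6) fails; counter now 8
#10 T1 reads 8
#11 T2 CAS(7→8) fails; counter now 8
#12 T3 reads 8
#13 T1 CAS(8→9) writes; counter now 9
#14 T3 CAS(8→9) fails; counter now 9
#15 T3 reads 9
#16 T2 reads 9
#17 T3 CAS(9→10) writes; counter now 10
#18 T2 CAS(9→10) fails; counter now 10
Mismatch at 18.

step = 18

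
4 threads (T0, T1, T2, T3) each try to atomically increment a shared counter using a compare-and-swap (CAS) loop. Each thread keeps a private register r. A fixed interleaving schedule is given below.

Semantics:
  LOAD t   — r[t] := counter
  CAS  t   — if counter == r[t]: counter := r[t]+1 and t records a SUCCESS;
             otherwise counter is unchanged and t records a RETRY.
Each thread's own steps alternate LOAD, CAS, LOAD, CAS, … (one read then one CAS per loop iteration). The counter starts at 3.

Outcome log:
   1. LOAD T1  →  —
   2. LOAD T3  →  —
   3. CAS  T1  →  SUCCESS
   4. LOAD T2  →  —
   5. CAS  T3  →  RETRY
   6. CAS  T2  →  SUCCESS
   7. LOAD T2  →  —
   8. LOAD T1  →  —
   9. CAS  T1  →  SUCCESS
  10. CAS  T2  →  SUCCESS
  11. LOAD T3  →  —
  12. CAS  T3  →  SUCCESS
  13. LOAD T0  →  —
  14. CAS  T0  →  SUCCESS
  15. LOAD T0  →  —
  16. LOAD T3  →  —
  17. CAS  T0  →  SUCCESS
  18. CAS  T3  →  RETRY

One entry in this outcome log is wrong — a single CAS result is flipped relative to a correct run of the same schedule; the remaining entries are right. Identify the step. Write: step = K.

Re-executing:
   1) LOAD T1:  M=3  r_T1=3
   2) LOAD T3:  M=3  r_T3=3
   3) CAS  T1:  M=4  r_T1=3 ✓
   4) LOAD T2:  M=4  r_T2=4
   5) CAS  T3:  M=4  r_T3=3 ✗
   6) CAS  T2:  M=5  r_T2=4 ✓
   7) LOAD T2:  M=5  r_T2=5
   8) LOAD T1:  M=5  r_T1=5
   9) CAS  T1:  M=6  r_T1=5 ✓
  10) CAS  T2:  M=6  r_T2=5 ✗
  11) LOAD T3:  M=6  r_T3=6
  12) CAS  T3:  M=7  r_T3=6 ✓
  13) LOAD T0:  M=7  r_T0=7
  14) CAS  T0:  M=8  r_T0=7 ✓
  15) LOAD T0:  M=8  r_T0=8
  16) LOAD T3:  M=8  r_T3=8
  17) CAS  T0:  M=9  r_T0=8 ✓
  18) CAS  T3:  M=9  r_T3=8 ✗
Mismatch at 10.

step = 10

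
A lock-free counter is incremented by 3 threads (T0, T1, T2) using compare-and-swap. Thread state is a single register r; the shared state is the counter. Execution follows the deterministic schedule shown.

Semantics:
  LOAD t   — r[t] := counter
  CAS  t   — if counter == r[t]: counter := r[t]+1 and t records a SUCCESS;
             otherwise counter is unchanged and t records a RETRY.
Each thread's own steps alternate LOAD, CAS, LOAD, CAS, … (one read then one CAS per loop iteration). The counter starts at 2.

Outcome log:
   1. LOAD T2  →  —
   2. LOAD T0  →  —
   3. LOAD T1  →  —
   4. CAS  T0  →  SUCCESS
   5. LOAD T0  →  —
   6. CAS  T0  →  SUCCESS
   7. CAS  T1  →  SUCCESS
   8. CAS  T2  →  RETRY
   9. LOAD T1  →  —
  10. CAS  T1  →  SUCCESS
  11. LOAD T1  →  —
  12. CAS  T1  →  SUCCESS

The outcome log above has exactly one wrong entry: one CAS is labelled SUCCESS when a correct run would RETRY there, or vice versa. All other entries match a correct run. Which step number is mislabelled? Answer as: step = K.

Re-executing:
T2 LOAD — after: cnt=2, r=2 — load
T0 LOAD — after: cnt=2, r=2 — load
T1 LOAD — after: cnt=2, r=2 — load
T0 CAS — after: cnt=3, r=2 — ok
T0 LOAD — after: cnt=3, r=3 — load
T0 CAS — after: cnt=4, r=3 — ok
T1 CAS — after: cnt=4, r=2 — retry
T2 CAS — after: cnt=4, r=2 — retry
T1 LOAD — after: cnt=4, r=4 — load
T1 CAS — after: cnt=5, r=4 — ok
T1 LOAD — after: cnt=5, r=5 — load
T1 CAS — after: cnt=6, r=5 — ok
Flip is step 7.

step = 7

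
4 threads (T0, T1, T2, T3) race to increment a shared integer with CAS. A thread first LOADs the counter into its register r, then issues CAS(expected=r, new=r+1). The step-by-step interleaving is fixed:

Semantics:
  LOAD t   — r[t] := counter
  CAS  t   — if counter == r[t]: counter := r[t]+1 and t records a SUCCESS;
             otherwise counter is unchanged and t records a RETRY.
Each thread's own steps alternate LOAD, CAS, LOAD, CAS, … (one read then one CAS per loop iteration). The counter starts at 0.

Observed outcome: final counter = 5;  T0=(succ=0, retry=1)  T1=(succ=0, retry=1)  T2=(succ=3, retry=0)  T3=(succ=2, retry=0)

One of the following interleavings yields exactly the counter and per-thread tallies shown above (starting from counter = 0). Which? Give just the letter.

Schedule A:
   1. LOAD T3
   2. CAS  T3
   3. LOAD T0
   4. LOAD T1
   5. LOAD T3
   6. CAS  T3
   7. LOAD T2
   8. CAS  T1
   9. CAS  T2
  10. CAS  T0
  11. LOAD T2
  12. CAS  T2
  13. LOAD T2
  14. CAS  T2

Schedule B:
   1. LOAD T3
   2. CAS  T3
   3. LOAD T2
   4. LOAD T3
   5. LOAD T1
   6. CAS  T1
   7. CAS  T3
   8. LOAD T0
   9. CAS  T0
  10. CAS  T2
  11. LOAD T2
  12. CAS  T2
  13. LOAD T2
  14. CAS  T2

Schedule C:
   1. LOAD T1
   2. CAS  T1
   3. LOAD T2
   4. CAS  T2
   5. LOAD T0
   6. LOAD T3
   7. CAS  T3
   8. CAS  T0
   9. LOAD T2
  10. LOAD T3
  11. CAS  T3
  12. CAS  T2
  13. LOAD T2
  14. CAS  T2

Run A:
[1] T3.load  rd  (counter 0, T3.r 0)
[2] T3.cas  hit  (counter 1, T3.r 0)
[3] T0.load  rd  (counter 1, T0.r 1)
[4] T1.load  rd  (counter 1, T1.r 1)
[5] T3.load  rd  (counter 1, T3.r 1)
[6] T3.cas  hit  (counter 2, T3.r 1)
[7] T2.load  rd  (counter 2, T2.r 2)
[8] T1.cas  miss  (counter 2, T1.r 1)
[9] T2.cas  hit  (counter 3, T2.r 2)
[10] T0.cas  miss  (counter 3, T0.r 1)
[11] T2.load  rd  (counter 3, T2.r 3)
[12] T2.cas  hit  (counter 4, T2.r 3)
[13] T2.load  rd  (counter 4, T2.r 4)
[14] T2.cas  hit  (counter 5, T2.r 4)

A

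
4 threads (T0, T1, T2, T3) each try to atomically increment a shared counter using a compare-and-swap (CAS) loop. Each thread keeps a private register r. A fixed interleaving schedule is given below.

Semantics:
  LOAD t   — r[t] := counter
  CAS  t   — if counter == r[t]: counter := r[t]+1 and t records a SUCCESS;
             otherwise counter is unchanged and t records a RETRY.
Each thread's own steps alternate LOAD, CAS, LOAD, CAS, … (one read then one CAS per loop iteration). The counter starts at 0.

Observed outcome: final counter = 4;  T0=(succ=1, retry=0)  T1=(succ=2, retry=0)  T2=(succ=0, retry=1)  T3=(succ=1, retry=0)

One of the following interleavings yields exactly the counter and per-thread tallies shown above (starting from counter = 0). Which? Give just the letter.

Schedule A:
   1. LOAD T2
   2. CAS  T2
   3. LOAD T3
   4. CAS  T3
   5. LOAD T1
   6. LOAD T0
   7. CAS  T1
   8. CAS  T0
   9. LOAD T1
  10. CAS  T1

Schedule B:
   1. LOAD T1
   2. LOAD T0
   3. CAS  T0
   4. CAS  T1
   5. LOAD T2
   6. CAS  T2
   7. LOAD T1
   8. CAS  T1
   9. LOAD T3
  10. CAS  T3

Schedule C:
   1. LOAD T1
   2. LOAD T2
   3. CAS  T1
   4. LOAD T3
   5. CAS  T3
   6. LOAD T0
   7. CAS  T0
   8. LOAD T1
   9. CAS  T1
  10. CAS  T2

C

Run C:
#1 T1 reads 0
#2 T2 reads 0
#3 T1 CAS(0→1) writes; counter now 1
#4 T3 reads 1
#5 T3 CAS(1→2) writes; counter now 2
#6 T0 reads 2
#7 T0 CAS(2→3) writes; counter now 3
#8 T1 reads 3
#9 T1 CAS(3→4) writes; counter now 4
#10 T2 CAS(0→1) fails; counter now 4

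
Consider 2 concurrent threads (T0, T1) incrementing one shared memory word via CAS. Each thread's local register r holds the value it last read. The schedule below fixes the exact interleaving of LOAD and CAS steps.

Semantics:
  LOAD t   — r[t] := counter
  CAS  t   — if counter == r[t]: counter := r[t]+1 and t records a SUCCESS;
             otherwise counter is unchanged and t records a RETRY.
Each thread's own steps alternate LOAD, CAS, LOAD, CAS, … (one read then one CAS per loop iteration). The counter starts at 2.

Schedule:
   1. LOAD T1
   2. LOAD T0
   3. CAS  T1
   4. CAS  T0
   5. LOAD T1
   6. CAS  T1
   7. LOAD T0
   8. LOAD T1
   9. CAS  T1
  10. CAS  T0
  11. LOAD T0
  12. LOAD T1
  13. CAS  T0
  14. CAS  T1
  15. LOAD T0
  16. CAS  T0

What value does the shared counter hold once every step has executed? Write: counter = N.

counter = 7

[1] T1.load  rd  (counter 2, T1.r 2)
[2] T0.load  rd  (counter 2, T0.r 2)
[3] T1.cas  hit  (counter 3, T1.r 2)
[4] T0.cas  miss  (counter 3, T0.r 2)
[5] T1.load  rd  (counter 3, T1.r 3)
[6] T1.cas  hit  (counter 4, T1.r 3)
[7] T0.load  rd  (counter 4, T0.r 4)
[8] T1.load  rd  (counter 4, T1.r 4)
[9] T1.cas  hit  (counter 5, T1.r 4)
[10] T0.cas  miss  (counter 5, T0.r 4)
[11] T0.load  rd  (counter 5, T0.r 5)
[12] T1.load  rd  (counter 5, T1.r 5)
[13] T0.cas  hit  (counter 6, T0.r 5)
[14] T1.cas  miss  (counter 6, T1.r 5)
[15] T0.load  rd  (counter 6, T0.r 6)
[16] T0.cas  hit  (counter 7, T0.r 6)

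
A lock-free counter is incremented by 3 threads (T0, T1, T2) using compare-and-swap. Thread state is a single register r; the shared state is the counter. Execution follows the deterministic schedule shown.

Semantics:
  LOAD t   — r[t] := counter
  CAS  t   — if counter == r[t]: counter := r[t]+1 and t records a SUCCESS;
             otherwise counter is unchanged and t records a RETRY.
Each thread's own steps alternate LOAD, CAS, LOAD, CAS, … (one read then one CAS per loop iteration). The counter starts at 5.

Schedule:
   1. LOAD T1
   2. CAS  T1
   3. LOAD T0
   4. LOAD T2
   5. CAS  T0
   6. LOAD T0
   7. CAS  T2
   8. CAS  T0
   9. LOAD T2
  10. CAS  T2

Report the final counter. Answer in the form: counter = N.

T1 LOAD — after: cnt=5, r=5 — load
T1 CAS — after: cnt=6, r=5 — ok
T0 LOAD — after: cnt=6, r=6 — load
T2 LOAD — after: cnt=6, r=6 — load
T0 CAS — after: cnt=7, r=6 — ok
T0 LOAD — after: cnt=7, r=7 — load
T2 CAS — after: cnt=7, r=6 — retry
T0 CAS — after: cnt=8, r=7 — ok
T2 LOAD — after: cnt=8, r=8 — load
T2 CAS — after: cnt=9, r=8 — ok

counter = 9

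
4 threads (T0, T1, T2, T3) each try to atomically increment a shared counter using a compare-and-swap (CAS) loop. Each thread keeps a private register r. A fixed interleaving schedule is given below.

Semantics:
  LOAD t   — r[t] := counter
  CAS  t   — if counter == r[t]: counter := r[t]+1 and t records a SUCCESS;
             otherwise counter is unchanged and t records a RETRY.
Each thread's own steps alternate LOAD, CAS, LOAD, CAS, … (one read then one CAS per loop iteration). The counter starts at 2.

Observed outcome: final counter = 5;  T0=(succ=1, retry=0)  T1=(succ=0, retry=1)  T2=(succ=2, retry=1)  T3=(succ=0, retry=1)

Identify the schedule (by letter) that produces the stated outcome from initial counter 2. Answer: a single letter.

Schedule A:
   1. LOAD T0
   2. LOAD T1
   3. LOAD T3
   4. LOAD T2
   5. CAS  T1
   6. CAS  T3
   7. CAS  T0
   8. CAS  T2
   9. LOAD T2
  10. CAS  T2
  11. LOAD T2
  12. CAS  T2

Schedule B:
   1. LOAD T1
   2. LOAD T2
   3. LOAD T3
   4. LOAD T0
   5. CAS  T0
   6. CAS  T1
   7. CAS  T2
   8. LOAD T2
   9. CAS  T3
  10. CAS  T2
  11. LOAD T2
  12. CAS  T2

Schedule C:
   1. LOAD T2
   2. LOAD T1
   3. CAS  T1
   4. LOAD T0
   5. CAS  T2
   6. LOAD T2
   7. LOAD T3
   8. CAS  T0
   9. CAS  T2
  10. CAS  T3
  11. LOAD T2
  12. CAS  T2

B

Tracing schedule B:
T1 LOAD — after: cnt=2, r=2 — load
T2 LOAD — after: cnt=2, r=2 — load
T3 LOAD — after: cnt=2, r=2 — load
T0 LOAD — after: cnt=2, r=2 — load
T0 CAS — after: cnt=3, r=2 — ok
T1 CAS — after: cnt=3, r=2 — retry
T2 CAS — after: cnt=3, r=2 — retry
T2 LOAD — after: cnt=3, r=3 — load
T3 CAS — after: cnt=3, r=2 — retry
T2 CAS — after: cnt=4, r=3 — ok
T2 LOAD — after: cnt=4, r=4 — load
T2 CAS — after: cnt=5, r=4 — ok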